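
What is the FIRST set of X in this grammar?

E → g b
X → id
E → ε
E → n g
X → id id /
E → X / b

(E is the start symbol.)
To compute FIRST(X), examine every production with X on the left-hand side, reading each right-hand side left to right until a non-nullable symbol is reached.

From X → id:
  - id is a terminal: add 'id' and stop
From X → id id /:
  - id is a terminal: add 'id' and stop

Collecting: FIRST(X) = { 'id' }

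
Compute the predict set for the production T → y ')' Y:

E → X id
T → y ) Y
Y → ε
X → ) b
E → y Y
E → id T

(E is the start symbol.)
PREDICT(T → y ')' Y) = (FIRST(RHS) \ {ε}) ∪ (FOLLOW(T) if ε ∈ FIRST(RHS), i.e. RHS ⇒* ε)
FIRST(y ')' Y) = { 'y' }
ε ∉ FIRST(y ')' Y), so FOLLOW(T) is not added.
PREDICT(T → y ')' Y) = { 'y' }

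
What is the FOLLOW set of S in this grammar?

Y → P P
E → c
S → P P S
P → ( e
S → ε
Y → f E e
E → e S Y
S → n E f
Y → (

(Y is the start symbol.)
{ '(', 'f' }

To compute FOLLOW(S), find every occurrence of S on a right-hand side N → α S β: add FIRST(β) \ {ε}, and if β is empty or nullable also add FOLLOW(N). Iterate to a fixed point.

In S → P P S: S is at the end; this adds FOLLOW(S) to itself — nothing new
In E → e S Y: S is followed by Y, add FIRST(Y) \ {ε} = { '(', 'f' }

Taking the union: FOLLOW(S) = { '(', 'f' }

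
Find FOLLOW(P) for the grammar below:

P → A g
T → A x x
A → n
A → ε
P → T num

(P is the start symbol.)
{ $ }

To compute FOLLOW(P), find every occurrence of P on a right-hand side N → α P β: add FIRST(β) \ {ε}, and if β is empty or nullable also add FOLLOW(N). Iterate to a fixed point.

P is the start symbol, so $ ∈ FOLLOW(P).
P does not occur on any right-hand side.

Taking the union: FOLLOW(P) = { $ }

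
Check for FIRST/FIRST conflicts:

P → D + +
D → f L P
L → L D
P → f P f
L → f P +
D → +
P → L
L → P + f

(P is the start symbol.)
Yes. P → D '+' '+' / P → f P f on { 'f' }; P → D '+' '+' / P → L on { '+', 'f' }; P → f P f / P → L on { 'f' }; L → L D / L → f P '+' on { 'f' }; L → L D / L → P '+' f on { '+', 'f' }; L → f P '+' / L → P '+' f on { 'f' }

A FIRST/FIRST conflict occurs when two productions N → α and N → β for the same non-terminal have FIRST(α) ∩ FIRST(β) ≠ ∅ (with ε ∈ FIRST of a nullable right-hand side, so two nullable alternatives also conflict).

FIRST sets of the non-terminals at (or reachable through a nullable prefix from) the front of some alternative:
  FIRST(D) = { '+', 'f' }
  FIRST(L) = { '+', 'f' }
  FIRST(P) = { '+', 'f' }

Productions for P:
  P → D + +: FIRST = { '+', 'f' }
  P → f P f: FIRST = { 'f' }
  P → L: FIRST = { '+', 'f' }
Productions for D:
  D → f L P: FIRST = { 'f' }
  D → +: FIRST = { '+' }
Productions for L:
  L → L D: FIRST = { '+', 'f' }
  L → f P +: FIRST = { 'f' }
  L → P + f: FIRST = { '+', 'f' }

Conflict for P: P → D + + and P → f P f
  Overlap: { 'f' }
Conflict for P: P → D + + and P → L
  Overlap: { '+', 'f' }
Conflict for P: P → f P f and P → L
  Overlap: { 'f' }
Conflict for L: L → L D and L → f P +
  Overlap: { 'f' }
Conflict for L: L → L D and L → P + f
  Overlap: { '+', 'f' }
Conflict for L: L → f P + and L → P + f
  Overlap: { 'f' }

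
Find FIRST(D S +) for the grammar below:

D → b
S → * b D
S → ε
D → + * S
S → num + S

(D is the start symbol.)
{ '+', 'b' }

FIRST sets of the non-terminals involved (from the grammar, by fixed-point iteration):
  FIRST(D) = { '+', 'b' }

To compute FIRST(D S +), process the symbols left to right:
Symbol D is a non-terminal. Add FIRST(D) \ {ε} = { '+', 'b' }
D is not nullable (ε ∉ FIRST(D)), so stop here.
FIRST(D S +) = { '+', 'b' }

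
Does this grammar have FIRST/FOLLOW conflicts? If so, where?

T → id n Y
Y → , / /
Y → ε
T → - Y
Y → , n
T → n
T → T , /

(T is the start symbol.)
Nullable non-terminals: Y.

Y: nullable alternative(s) Y → ε; FOLLOW(Y) = { $, ',' }
  Y → , / /: FIRST \ {ε} = { ',' } — overlaps FOLLOW(Y) on { ',' }: CONFLICT
  Y → ε: FIRST \ {ε} = { } — this is the only nullable alternative, skip
  Y → , n: FIRST \ {ε} = { ',' } — overlaps FOLLOW(Y) on { ',' }: CONFLICT

T has no nullable alternative, so no FIRST/FOLLOW check is needed there.

So the grammar has 2 FIRST/FOLLOW conflicts (marked CONFLICT above).

Answer: Yes. Y → ',' '/' '/' with FOLLOW(Y) on { ',' }; Y → ',' n with FOLLOW(Y) on { ',' }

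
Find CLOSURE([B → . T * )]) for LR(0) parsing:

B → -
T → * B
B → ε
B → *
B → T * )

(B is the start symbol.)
To compute CLOSURE, for each item [A → α.Bβ] where B is a non-terminal, add [B → .γ] for all productions B → γ; repeat for the newly added items until nothing changes.

Start with: [B → . T * )]
  [B → . T * )] has the dot before T: add [T → . * B]
No further items can be added.

CLOSURE = { [B → . T * )], [T → . * B] }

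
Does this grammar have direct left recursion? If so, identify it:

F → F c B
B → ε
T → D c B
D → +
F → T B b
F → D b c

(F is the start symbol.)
Yes, F is left-recursive

Direct left recursion occurs when N → N α for some non-terminal N (the right-hand side begins with the left-hand side itself).

F → F c B: LEFT RECURSIVE (starts with F)
B → ε: starts with ε
T → D c B: starts with D
D → +: starts with '+'
F → T B b: starts with T
F → D b c: starts with D

The grammar has direct left recursion on: F.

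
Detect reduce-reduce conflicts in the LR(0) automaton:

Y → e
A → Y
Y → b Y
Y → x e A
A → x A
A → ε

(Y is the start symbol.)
Yes — I10: [A → .] vs [Y → e .]

A reduce-reduce conflict occurs when an LR(0) state has two complete items [A → α .] and [B → β .] — both call for a reduction, and with no lookahead the parser cannot choose between them.

Augment with Y' → Y and build the canonical LR(0) collection (I0 = CLOSURE({[Y' → . Y]}), then GOTO on every symbol after a dot until no new states appear). It has 12 states:
  I0: { [Y → . b Y], [Y → . e], [Y → . x e A], [Y' → . Y] }  — shift
  I1: { [Y' → Y .] }  — accept
  I2: { [Y → . b Y], [Y → . e], [Y → . x e A], [Y → b . Y] }  — shift
  I3: { [Y → e .] }  — reduce
  I4: { [Y → x . e A] }  — shift
  I5: { [A → . Y], [A → . x A], [A → .], [Y → . b Y], [Y → . e], [Y → . x e A], [Y → x e . A] }  — shift, reduce
  I6: { [Y → x e A .] }  — reduce
  I7: { [A → Y .] }  — reduce
  I8: { [A → . Y], [A → . x A], [A → .], [A → x . A], [Y → . b Y], [Y → . e], [Y → . x e A], [Y → x . e A] }  — shift, reduce
  I9: { [A → x A .] }  — reduce
  I10: { [A → . Y], [A → . x A], [A → .], [Y → . b Y], [Y → . e], [Y → . x e A], [Y → e .], [Y → x e . A] }  — shift, 2 reduces
  I11: { [Y → b Y .] }  — reduce

I10 contains complete items [A → .], [Y → e .] — reduce-reduce conflict.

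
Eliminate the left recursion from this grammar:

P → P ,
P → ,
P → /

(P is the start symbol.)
P is directly left-recursive. The standard transformation for
  A → A α₁ | ... | A α_m | β₁ | ... | β_n
is
  A  → β₁ A' | ... | β_n A'
  A' → α₁ A' | ... | α_m A' | ε

P → , becomes P → , P'
P → / becomes P → / P'
P → P , becomes P' → , P'
Add P' → ε

Resulting grammar:
P → , P'
P → / P'
P' → , P'
P' → ε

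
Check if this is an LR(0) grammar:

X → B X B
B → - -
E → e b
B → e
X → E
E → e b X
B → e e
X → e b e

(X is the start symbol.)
A grammar is LR(0) if no state in the canonical LR(0) collection has:
  - both a shift item (dot before a terminal) and a complete item (shift-reduce conflict), or
  - two or more complete items (reduce-reduce conflict; the accept item [X' → X .] counts as a complete item here).

Augment with X' → X and build the canonical LR(0) collection (I0 = CLOSURE({[X' → . X]}), then GOTO on every symbol after a dot until no new states appear). It has 14 states:
  I0: { [B → . - -], [B → . e e], [B → . e], [E → . e b X], [E → . e b], [X → . B X B], [X → . E], [X → . e b e], [X' → . X] }  — shift
  I1: { [B → - . -] }  — shift
  I2: { [B → . - -], [B → . e e], [B → . e], [E → . e b X], [E → . e b], [X → . B X B], [X → . E], [X → . e b e], [X → B . X B] }  — shift
  I3: { [X → E .] }  — reduce
  I4: { [X' → X .] }  — accept
  I5: { [B → e . e], [B → e .], [E → e . b X], [E → e . b], [X → e . b e] }  — shift, reduce
  I6: { [B → . - -], [B → . e e], [B → . e], [E → . e b X], [E → . e b], [E → e b . X], [E → e b .], [X → . B X B], [X → . E], [X → . e b e], [X → e b . e] }  — shift, reduce
  I7: { [B → e e .] }  — reduce
  I8: { [E → e b X .] }  — reduce
  I9: { [B → e . e], [B → e .], [E → e . b X], [E → e . b], [X → e . b e], [X → e b e .] }  — shift, 2 reduces
  I10: { [B → . - -], [B → . e e], [B → . e], [X → B X . B] }  — shift
  I11: { [X → B X B .] }  — reduce
  I12: { [B → e . e], [B → e .] }  — shift, reduce
  I13: { [B → - - .] }  — reduce

Conflict in state I5:
  Shift-reduce conflict between [B → e .] and [B → e . e]
So the grammar is NOT LR(0).

Answer: No. Shift-reduce conflict between [B → e .] and [B → e . e]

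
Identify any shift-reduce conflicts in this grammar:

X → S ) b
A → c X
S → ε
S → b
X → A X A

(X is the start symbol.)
Yes — I0: [S → .] vs [A → . c X]; I1: [S → .] vs [A → . c X]; I5: [S → .] vs [A → . c X]

A shift-reduce conflict occurs when an LR(0) state has both:
  - a complete (reduce) item [A → α .] (dot at the end), and
  - a shift item [B → β . c γ] (dot before a terminal).

Augment with X' → X and build the canonical LR(0) collection (I0 = CLOSURE({[X' → . X]}), then GOTO on every symbol after a dot until no new states appear). It has 11 states:
  I0: { [A → . c X], [S → . b], [S → .], [X → . A X A], [X → . S ) b], [X' → . X] }  — shift, reduce
  I1: { [A → . c X], [S → . b], [S → .], [X → . A X A], [X → . S ) b], [X → A . X A] }  — shift, reduce
  I2: { [X → S . ) b] }  — shift
  I3: { [X' → X .] }  — accept
  I4: { [S → b .] }  — reduce
  I5: { [A → . c X], [A → c . X], [S → . b], [S → .], [X → . A X A], [X → . S ) b] }  — shift, reduce
  I6: { [A → c X .] }  — reduce
  I7: { [X → S ) . b] }  — shift
  I8: { [X → S ) b .] }  — reduce
  I9: { [A → . c X], [X → A X . A] }  — shift
  I10: { [X → A X A .] }  — reduce

I0 contains reduce item [S → .] and shift items [A → . c X], [S → . b] — shift-reduce conflict.
I1 contains reduce item [S → .] and shift items [A → . c X], [S → . b] — shift-reduce conflict.
I5 contains reduce item [S → .] and shift items [A → . c X], [S → . b] — shift-reduce conflict.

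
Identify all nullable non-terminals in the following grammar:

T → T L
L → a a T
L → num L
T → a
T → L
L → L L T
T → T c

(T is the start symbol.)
None

There are no ε-productions, so no non-terminal can derive ε.
No non-terminals are nullable.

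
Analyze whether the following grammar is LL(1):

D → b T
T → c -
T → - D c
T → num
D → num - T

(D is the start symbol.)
Yes, the grammar is LL(1).

A grammar is LL(1) if for each non-terminal N with multiple productions, the predict sets of those productions are pairwise disjoint, where PREDICT(N → α) = (FIRST(α) \ {ε}) ∪ (FOLLOW(N) if α ⇒* ε).

For D:
  PREDICT(D → b T) = { 'b' }
  PREDICT(D → num '-' T) = { 'num' }
For T:
  PREDICT(T → c '-') = { 'c' }
  PREDICT(T → '-' D c) = { '-' }
  PREDICT(T → num) = { 'num' }

All predict sets are disjoint. The grammar IS LL(1).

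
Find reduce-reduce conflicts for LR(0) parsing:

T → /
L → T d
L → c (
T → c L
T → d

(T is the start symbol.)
No reduce-reduce conflicts

Augment with T' → T and build the canonical LR(0) collection (I0 = CLOSURE({[T' → . T]}), then GOTO on every symbol after a dot until no new states appear). It has 10 states:
  I0: { [T → . /], [T → . c L], [T → . d], [T' → . T] }  — shift
  I1: { [T → / .] }  — reduce
  I2: { [T' → T .] }  — accept
  I3: { [L → . T d], [L → . c (], [T → . /], [T → . c L], [T → . d], [T → c . L] }  — shift
  I4: { [T → d .] }  — reduce
  I5: { [T → c L .] }  — reduce
  I6: { [L → T . d] }  — shift
  I7: { [L → . T d], [L → . c (], [L → c . (], [T → . /], [T → . c L], [T → . d], [T → c . L] }  — shift
  I8: { [L → c ( .] }  — reduce
  I9: { [L → T d .] }  — reduce

No state contains more than one complete item.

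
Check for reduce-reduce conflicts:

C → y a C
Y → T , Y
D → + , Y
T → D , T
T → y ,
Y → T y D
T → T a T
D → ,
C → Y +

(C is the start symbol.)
No reduce-reduce conflicts

A reduce-reduce conflict occurs when an LR(0) state has two complete items [A → α .] and [B → β .] — both call for a reduction, and with no lookahead the parser cannot choose between them.

Augment with C' → C and build the canonical LR(0) collection (I0 = CLOSURE({[C' → . C]}), then GOTO on every symbol after a dot until no new states appear). It has 23 states:
  I0: { [C → . Y +], [C → . y a C], [C' → . C], [D → . + , Y], [D → . ,], [T → . D , T], [T → . T a T], [T → . y ,], [Y → . T , Y], [Y → . T y D] }  — shift
  I1: { [D → + . , Y] }  — shift
  I2: { [D → , .] }  — reduce
  I3: { [C' → C .] }  — accept
  I4: { [T → D . , T] }  — shift
  I5: { [T → T . a T], [Y → T . , Y], [Y → T . y D] }  — shift
  I6: { [C → Y . +] }  — shift
  I7: { [C → y . a C], [T → y . ,] }  — shift
  I8: { [T → y , .] }  — reduce
  I9: { [C → . Y +], [C → . y a C], [C → y a . C], [D → . + , Y], [D → . ,], [T → . D , T], [T → . T a T], [T → . y ,], [Y → . T , Y], [Y → . T y D] }  — shift
  I10: { [C → y a C .] }  — reduce
  I11: { [C → Y + .] }  — reduce
  I12: { [D → . + , Y], [D → . ,], [T → . D , T], [T → . T a T], [T → . y ,], [Y → . T , Y], [Y → . T y D], [Y → T , . Y] }  — shift
  I13: { [D → . + , Y], [D → . ,], [T → . D , T], [T → . T a T], [T → . y ,], [T → T a . T] }  — shift
  I14: { [D → . + , Y], [D → . ,], [Y → T y . D] }  — shift
  I15: { [Y → T y D .] }  — reduce
  I16: { [T → T . a T], [T → T a T .] }  — shift, reduce
  I17: { [T → y . ,] }  — shift
  I18: { [Y → T , Y .] }  — reduce
  I19: { [D → . + , Y], [D → . ,], [T → . D , T], [T → . T a T], [T → . y ,], [T → D , . T] }  — shift
  I20: { [T → D , T .], [T → T . a T] }  — shift, reduce
  I21: { [D → + , . Y], [D → . + , Y], [D → . ,], [T → . D , T], [T → . T a T], [T → . y ,], [Y → . T , Y], [Y → . T y D] }  — shift
  I22: { [D → + , Y .] }  — reduce

No state contains more than one complete item.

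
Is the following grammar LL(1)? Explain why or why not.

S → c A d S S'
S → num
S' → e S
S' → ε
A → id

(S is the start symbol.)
Relevant sets:
  FOLLOW(S') = { $, 'e' }

For S:
  PREDICT(S → c A d S S') = { 'c' }
  PREDICT(S → num) = { 'num' }
For S':
  PREDICT(S' → e S) = { 'e' }
  PREDICT(S' → ε) = { $, 'e' }
A has a single production, so nothing to check there.

Conflict found: Predict set conflict for S': { 'e' }
The grammar is NOT LL(1).

Answer: No. Predict set conflict for S': { 'e' }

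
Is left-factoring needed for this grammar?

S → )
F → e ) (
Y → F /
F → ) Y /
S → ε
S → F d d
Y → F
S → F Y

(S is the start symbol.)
Left-factoring is needed when two productions for the same non-terminal
share a common prefix on the right-hand side.

Productions for S:
  S → )
  S → ε
  S → F d d
  S → F Y
Productions for F:
  F → e ) (
  F → ) Y /
Productions for Y:
  Y → F /
  Y → F

Found common prefix 'F' in productions for S
Found common prefix 'F' in productions for Y

Answer: Yes, S has productions with common prefix 'F'; Y has productions with common prefix 'F'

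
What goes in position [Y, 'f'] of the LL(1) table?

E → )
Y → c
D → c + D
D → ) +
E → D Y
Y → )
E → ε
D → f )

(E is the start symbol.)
To find M[Y, 'f'], we find productions for Y where 'f' is in the predict set (PREDICT(N → α) = (FIRST(α) \ {ε}) ∪ (FOLLOW(N) if α ⇒* ε)).

Y → c: PREDICT = { 'c' }
Y → ): PREDICT = { ')' }

M[Y, 'f'] is empty (no production applies)

Answer: Empty (error entry)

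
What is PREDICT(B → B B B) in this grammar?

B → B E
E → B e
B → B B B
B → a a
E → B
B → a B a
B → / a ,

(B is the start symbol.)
PREDICT(B → B B B) = (FIRST(RHS) \ {ε}) ∪ (FOLLOW(B) if ε ∈ FIRST(RHS), i.e. RHS ⇒* ε)
FIRST(B) = { '/', 'a' }
FIRST(B B B) = { '/', 'a' }
ε ∉ FIRST(B B B), so FOLLOW(B) is not added.
PREDICT(B → B B B) = { '/', 'a' }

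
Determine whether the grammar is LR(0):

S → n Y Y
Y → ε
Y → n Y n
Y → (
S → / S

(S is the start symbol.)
A grammar is LR(0) if no state in the canonical LR(0) collection has:
  - both a shift item (dot before a terminal) and a complete item (shift-reduce conflict), or
  - two or more complete items (reduce-reduce conflict; the accept item [S' → S .] counts as a complete item here).

Augment with S' → S and build the canonical LR(0) collection (I0 = CLOSURE({[S' → . S]}), then GOTO on every symbol after a dot until no new states appear). It has 11 states:
  I0: { [S → . / S], [S → . n Y Y], [S' → . S] }  — shift
  I1: { [S → . / S], [S → . n Y Y], [S → / . S] }  — shift
  I2: { [S' → S .] }  — accept
  I3: { [S → n . Y Y], [Y → . (], [Y → . n Y n], [Y → .] }  — shift, reduce
  I4: { [Y → ( .] }  — reduce
  I5: { [S → n Y . Y], [Y → . (], [Y → . n Y n], [Y → .] }  — shift, reduce
  I6: { [Y → . (], [Y → . n Y n], [Y → .], [Y → n . Y n] }  — shift, reduce
  I7: { [Y → n Y . n] }  — shift
  I8: { [Y → n Y n .] }  — reduce
  I9: { [S → n Y Y .] }  — reduce
  I10: { [S → / S .] }  — reduce

Conflict in state I3:
  Shift-reduce conflict between [Y → .] and [Y → . (]
So the grammar is NOT LR(0).

Answer: No. Shift-reduce conflict between [Y → .] and [Y → . (]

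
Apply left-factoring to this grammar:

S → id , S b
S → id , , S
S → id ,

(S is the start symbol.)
Left-factoring transforms A → αβ₁ | αβ₂ into A → αA' and A' → β₁ | β₂
(α is the longest common prefix among the alternatives). Repeat until
no nonterminal has two alternatives with a common prefix.

Round 1: S has alternatives sharing prefix 'id ,'. Introduce S': S → id , S'
  Add: S' → S b
  Add: S' → , S
  Add: S' → ε

No remaining common prefixes — done.

Resulting grammar:
S → id , S'
S' → S b
S' → , S
S' → ε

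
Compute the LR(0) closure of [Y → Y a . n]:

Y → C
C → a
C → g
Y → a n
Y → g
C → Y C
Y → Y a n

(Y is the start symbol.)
To compute CLOSURE, for each item [A → α.Bβ] where B is a non-terminal, add [B → .γ] for all productions B → γ; repeat for the newly added items until nothing changes.

Start with: [Y → Y a . n]
The dot precedes the terminal n, so nothing is added.

CLOSURE = { [Y → Y a . n] }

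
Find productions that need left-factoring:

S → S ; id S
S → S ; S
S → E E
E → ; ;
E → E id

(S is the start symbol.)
Left-factoring is needed when two productions for the same non-terminal
share a common prefix on the right-hand side.

Productions for S:
  S → S ; id S
  S → S ; S
  S → E E
Productions for E:
  E → ; ;
  E → E id

Found common prefix 'S ;' in productions for S

Answer: Yes, S has productions with common prefix 'S ;'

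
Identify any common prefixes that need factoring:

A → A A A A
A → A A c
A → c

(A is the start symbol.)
Left-factoring is needed when two productions for the same non-terminal
share a common prefix on the right-hand side.

Productions for A:
  A → A A A A
  A → A A c
  A → c

Found common prefix 'A A' in productions for A

Answer: Yes, A has productions with common prefix 'A A'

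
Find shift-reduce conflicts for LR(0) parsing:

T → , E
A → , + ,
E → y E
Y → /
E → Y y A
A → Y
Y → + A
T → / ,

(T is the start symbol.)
A shift-reduce conflict occurs when an LR(0) state has both:
  - a complete (reduce) item [A → α .] (dot at the end), and
  - a shift item [B → β . c γ] (dot before a terminal).

Augment with T' → T and build the canonical LR(0) collection (I0 = CLOSURE({[T' → . T]}), then GOTO on every symbol after a dot until no new states appear). It has 18 states:
  I0: { [T → . , E], [T → . / ,], [T' → . T] }  — shift
  I1: { [E → . Y y A], [E → . y E], [T → , . E], [Y → . + A], [Y → . /] }  — shift
  I2: { [T → / . ,] }  — shift
  I3: { [T' → T .] }  — accept
  I4: { [T → / , .] }  — reduce
  I5: { [A → . , + ,], [A → . Y], [Y → + . A], [Y → . + A], [Y → . /] }  — shift
  I6: { [Y → / .] }  — reduce
  I7: { [T → , E .] }  — reduce
  I8: { [E → Y . y A] }  — shift
  I9: { [E → . Y y A], [E → . y E], [E → y . E], [Y → . + A], [Y → . /] }  — shift
  I10: { [E → y E .] }  — reduce
  I11: { [A → . , + ,], [A → . Y], [E → Y y . A], [Y → . + A], [Y → . /] }  — shift
  I12: { [A → , . + ,] }  — shift
  I13: { [E → Y y A .] }  — reduce
  I14: { [A → Y .] }  — reduce
  I15: { [A → , + . ,] }  — shift
  I16: { [A → , + , .] }  — reduce
  I17: { [Y → + A .] }  — reduce

No state contains both a complete item and a shift item.

Answer: No shift-reduce conflicts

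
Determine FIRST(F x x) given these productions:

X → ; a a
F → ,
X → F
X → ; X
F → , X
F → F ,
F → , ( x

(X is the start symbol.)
FIRST sets of the non-terminals involved (from the grammar, by fixed-point iteration):
  FIRST(F) = { ',' }

To compute FIRST(F x x), process the symbols left to right:
Symbol F is a non-terminal. Add FIRST(F) \ {ε} = { ',' }
F is not nullable (ε ∉ FIRST(F)), so stop here.
FIRST(F x x) = { ',' }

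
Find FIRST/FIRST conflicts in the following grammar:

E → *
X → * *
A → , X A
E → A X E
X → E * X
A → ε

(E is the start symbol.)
A FIRST/FIRST conflict occurs when two productions N → α and N → β for the same non-terminal have FIRST(α) ∩ FIRST(β) ≠ ∅ (with ε ∈ FIRST of a nullable right-hand side, so two nullable alternatives also conflict).

FIRST sets of the non-terminals at (or reachable through a nullable prefix from) the front of some alternative:
  FIRST(A) = { ',', ε }
  FIRST(X) = { '*', ',' }
  FIRST(E) = { '*', ',' }

Productions for E:
  E → *: FIRST = { '*' }
  E → A X E: FIRST = { '*', ',' }
Productions for X:
  X → * *: FIRST = { '*' }
  X → E * X: FIRST = { '*', ',' }
Productions for A:
  A → , X A: FIRST = { ',' }
  A → ε: FIRST = { ε }

Conflict for E: E → * and E → A X E
  Overlap: { '*' }
Conflict for X: X → * * and X → E * X
  Overlap: { '*' }

Answer: Yes. E → '*' / E → A X E on { '*' }; X → '*' '*' / X → E '*' X on { '*' }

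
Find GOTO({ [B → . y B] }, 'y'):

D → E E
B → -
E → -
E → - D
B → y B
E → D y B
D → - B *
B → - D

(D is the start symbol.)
{ [B → . - D], [B → . -], [B → . y B], [B → y . B] }

GOTO(I, 'y') = CLOSURE({ [A → αX.β] : [A → α.Xβ] ∈ I, X = 'y' })

Items with dot before 'y', with the dot advanced:
  [B → . y B] → [B → y . B]
Closure of the advanced items:
  [B → y . B] has the dot before B: add [B → . -], [B → . y B], [B → . - D]

GOTO = { [B → . - D], [B → . -], [B → . y B], [B → y . B] }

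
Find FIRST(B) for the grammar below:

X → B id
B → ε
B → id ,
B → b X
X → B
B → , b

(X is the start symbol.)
From B → ε:
  - ε-production, so ε ∈ FIRST(B)
From B → id ,:
  - id is a terminal: add 'id' and stop
From B → b X:
  - b is a terminal: add 'b' and stop
From B → , b:
  - ',' is a terminal: add ',' and stop

Collecting: FIRST(B) = { ',', 'b', 'id', ε }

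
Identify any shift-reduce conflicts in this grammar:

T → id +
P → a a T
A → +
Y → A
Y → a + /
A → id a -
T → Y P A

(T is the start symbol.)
A shift-reduce conflict occurs when an LR(0) state has both:
  - a complete (reduce) item [A → α .] (dot at the end), and
  - a shift item [B → β . c γ] (dot before a terminal).

Augment with T' → T and build the canonical LR(0) collection (I0 = CLOSURE({[T' → . T]}), then GOTO on every symbol after a dot until no new states appear). It has 18 states:
  I0: { [A → . +], [A → . id a -], [T → . Y P A], [T → . id +], [T' → . T], [Y → . A], [Y → . a + /] }  — shift
  I1: { [A → + .] }  — reduce
  I2: { [Y → A .] }  — reduce
  I3: { [T' → T .] }  — accept
  I4: { [P → . a a T], [T → Y . P A] }  — shift
  I5: { [Y → a . + /] }  — shift
  I6: { [A → id . a -], [T → id . +] }  — shift
  I7: { [T → id + .] }  — reduce
  I8: { [A → id a . -] }  — shift
  I9: { [A → id a - .] }  — reduce
  I10: { [Y → a + . /] }  — shift
  I11: { [Y → a + / .] }  — reduce
  I12: { [A → . +], [A → . id a -], [T → Y P . A] }  — shift
  I13: { [P → a . a T] }  — shift
  I14: { [A → . +], [A → . id a -], [P → a a . T], [T → . Y P A], [T → . id +], [Y → . A], [Y → . a + /] }  — shift
  I15: { [P → a a T .] }  — reduce
  I16: { [T → Y P A .] }  — reduce
  I17: { [A → id . a -] }  — shift

No state contains both a complete item and a shift item.

Answer: No shift-reduce conflicts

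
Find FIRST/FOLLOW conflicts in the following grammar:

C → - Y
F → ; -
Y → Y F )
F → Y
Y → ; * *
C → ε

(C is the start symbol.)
No FIRST/FOLLOW conflicts.

Nullable non-terminals: C.

C: nullable alternative(s) C → ε; FOLLOW(C) = { $ }
  C → - Y: FIRST \ {ε} = { '-' } — disjoint from FOLLOW(C)
  C → ε: FIRST \ {ε} = { } — this is the only nullable alternative, skip

F, Y have no nullable alternative, so no FIRST/FOLLOW check is needed there.

No FIRST/FOLLOW conflicts found.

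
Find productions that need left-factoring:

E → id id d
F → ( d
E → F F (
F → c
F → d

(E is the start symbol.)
Left-factoring is needed when two productions for the same non-terminal
share a common prefix on the right-hand side.

Productions for E:
  E → id id d
  E → F F (
Productions for F:
  F → ( d
  F → c
  F → d

No common prefixes found.

Answer: No, left-factoring is not needed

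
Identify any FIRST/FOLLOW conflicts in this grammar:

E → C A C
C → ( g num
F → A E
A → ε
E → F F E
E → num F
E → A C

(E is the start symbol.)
No FIRST/FOLLOW conflicts.

Nullable non-terminals: A.
A has a nullable alternative but only one production, so nothing to check.

C, E, F have no nullable alternative, so no FIRST/FOLLOW check is needed there.

No FIRST/FOLLOW conflicts found.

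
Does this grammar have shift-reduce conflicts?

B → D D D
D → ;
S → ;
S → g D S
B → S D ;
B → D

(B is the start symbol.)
Yes — I3: [B → D .] vs [D → . ;]

A shift-reduce conflict occurs when an LR(0) state has both:
  - a complete (reduce) item [A → α .] (dot at the end), and
  - a shift item [B → β . c γ] (dot before a terminal).

Augment with B' → B and build the canonical LR(0) collection (I0 = CLOSURE({[B' → . B]}), then GOTO on every symbol after a dot until no new states appear). It has 14 states:
  I0: { [B → . D D D], [B → . D], [B → . S D ;], [B' → . B], [D → . ;], [S → . ;], [S → . g D S] }  — shift
  I1: { [D → ; .], [S → ; .] }  — 2 reduces
  I2: { [B' → B .] }  — accept
  I3: { [B → D . D D], [B → D .], [D → . ;] }  — shift, reduce
  I4: { [B → S . D ;], [D → . ;] }  — shift
  I5: { [D → . ;], [S → g . D S] }  — shift
  I6: { [D → ; .] }  — reduce
  I7: { [S → . ;], [S → . g D S], [S → g D . S] }  — shift
  I8: { [S → ; .] }  — reduce
  I9: { [S → g D S .] }  — reduce
  I10: { [B → S D . ;] }  — shift
  I11: { [B → S D ; .] }  — reduce
  I12: { [B → D D . D], [D → . ;] }  — shift
  I13: { [B → D D D .] }  — reduce

I3 contains reduce item [B → D .] and shift item [D → . ;] — shift-reduce conflict.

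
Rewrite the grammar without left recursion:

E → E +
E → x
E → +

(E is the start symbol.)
E is directly left-recursive. The standard transformation for
  A → A α₁ | ... | A α_m | β₁ | ... | β_n
is
  A  → β₁ A' | ... | β_n A'
  A' → α₁ A' | ... | α_m A' | ε

E → x becomes E → x E'
E → + becomes E → + E'
E → E + becomes E' → + E'
Add E' → ε

Resulting grammar:
E → x E'
E → + E'
E' → + E'
E' → ε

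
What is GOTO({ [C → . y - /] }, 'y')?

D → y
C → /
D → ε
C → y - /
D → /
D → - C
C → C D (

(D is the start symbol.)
{ [C → y . - /] }

GOTO(I, 'y') = CLOSURE({ [A → αX.β] : [A → α.Xβ] ∈ I, X = 'y' })

Items with dot before 'y', with the dot advanced:
  [C → . y - /] → [C → y . - /]
Closure adds nothing (no advanced item has the dot before a non-terminal).

GOTO = { [C → y . - /] }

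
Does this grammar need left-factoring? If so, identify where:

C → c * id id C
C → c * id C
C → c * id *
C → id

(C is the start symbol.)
Left-factoring is needed when two productions for the same non-terminal
share a common prefix on the right-hand side.

Productions for C:
  C → c * id id C
  C → c * id C
  C → c * id *
  C → id

Found common prefix 'c * id' in productions for C

Answer: Yes, C has productions with common prefix 'c * id'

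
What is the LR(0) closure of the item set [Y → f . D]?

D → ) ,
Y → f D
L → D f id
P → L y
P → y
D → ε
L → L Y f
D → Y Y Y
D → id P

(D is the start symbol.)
Start with: [Y → f . D]
  [Y → f . D] has the dot before D: add [D → . ) ,], [D → .], [D → . Y Y Y], [D → . id P]
  [D → . Y Y Y] has the dot before Y: add [Y → . f D]
No further items can be added.

CLOSURE = { [D → . ) ,], [D → . Y Y Y], [D → . id P], [D → .], [Y → . f D], [Y → f . D] }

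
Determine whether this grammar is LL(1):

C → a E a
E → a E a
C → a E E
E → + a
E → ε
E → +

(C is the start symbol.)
A grammar is LL(1) if for each non-terminal N with multiple productions, the predict sets of those productions are pairwise disjoint, where PREDICT(N → α) = (FIRST(α) \ {ε}) ∪ (FOLLOW(N) if α ⇒* ε).

Relevant sets:
  FOLLOW(E) = { $, '+', 'a' }

For C:
  PREDICT(C → a E a) = { 'a' }
  PREDICT(C → a E E) = { 'a' }
For E:
  PREDICT(E → a E a) = { 'a' }
  PREDICT(E → '+' a) = { '+' }
  PREDICT(E → ε) = { $, '+', 'a' }
  PREDICT(E → '+') = { '+' }

Conflict found: Predict set conflict for C: { 'a' }
The grammar is NOT LL(1).

Answer: No. Predict set conflict for C: { 'a' }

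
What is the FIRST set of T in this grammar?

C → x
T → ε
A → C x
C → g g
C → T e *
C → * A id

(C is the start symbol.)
{ ε }

From T → ε:
  - ε-production, so ε ∈ FIRST(T)

Collecting: FIRST(T) = { ε }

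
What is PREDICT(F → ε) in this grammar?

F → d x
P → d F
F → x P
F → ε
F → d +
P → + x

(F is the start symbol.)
{ $ }

PREDICT(F → ε) = (FIRST(RHS) \ {ε}) ∪ (FOLLOW(F) if ε ∈ FIRST(RHS), i.e. RHS ⇒* ε)
The right-hand side is ε (FIRST(ε) = { ε }), so the predict set is FOLLOW(F) = { $ }
PREDICT(F → ε) = { $ }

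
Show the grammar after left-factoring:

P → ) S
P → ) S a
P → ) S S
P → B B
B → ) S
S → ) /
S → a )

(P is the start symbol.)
P → ) S P'
P' → ε
P' → a
P' → S
P → B B
B → ) S
S → ) /
S → a )

Left-factoring transforms A → αβ₁ | αβ₂ into A → αA' and A' → β₁ | β₂
(α is the longest common prefix among the alternatives). Repeat until
no nonterminal has two alternatives with a common prefix.

Round 1: P has alternatives sharing prefix ') S'. Introduce P': P → ) S P'
  Add: P' → ε
  Add: P' → a
  Add: P' → S

No remaining common prefixes — done.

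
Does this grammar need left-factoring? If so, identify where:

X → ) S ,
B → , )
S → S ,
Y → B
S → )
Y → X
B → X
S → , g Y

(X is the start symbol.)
Left-factoring is needed when two productions for the same non-terminal
share a common prefix on the right-hand side.

Productions for B:
  B → , )
  B → X
Productions for S:
  S → S ,
  S → )
  S → , g Y
Productions for Y:
  Y → B
  Y → X

No common prefixes found.

Answer: No, left-factoring is not needed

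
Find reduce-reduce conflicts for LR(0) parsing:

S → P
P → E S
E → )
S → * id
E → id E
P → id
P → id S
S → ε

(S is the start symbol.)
A reduce-reduce conflict occurs when an LR(0) state has two complete items [A → α .] and [B → β .] — both call for a reduction, and with no lookahead the parser cannot choose between them.

Augment with S' → S and build the canonical LR(0) collection (I0 = CLOSURE({[S' → . S]}), then GOTO on every symbol after a dot until no new states appear). It has 11 states:
  I0: { [E → . )], [E → . id E], [P → . E S], [P → . id S], [P → . id], [S → . * id], [S → . P], [S → .], [S' → . S] }  — shift, reduce
  I1: { [E → ) .] }  — reduce
  I2: { [S → * . id] }  — shift
  I3: { [E → . )], [E → . id E], [P → . E S], [P → . id S], [P → . id], [P → E . S], [S → . * id], [S → . P], [S → .] }  — shift, reduce
  I4: { [S → P .] }  — reduce
  I5: { [S' → S .] }  — accept
  I6: { [E → . )], [E → . id E], [E → id . E], [P → . E S], [P → . id S], [P → . id], [P → id . S], [P → id .], [S → . * id], [S → . P], [S → .] }  — shift, 2 reduces
  I7: { [E → . )], [E → . id E], [E → id E .], [P → . E S], [P → . id S], [P → . id], [P → E . S], [S → . * id], [S → . P], [S → .] }  — shift, 2 reduces
  I8: { [P → id S .] }  — reduce
  I9: { [P → E S .] }  — reduce
  I10: { [S → * id .] }  — reduce

I6 contains complete items [P → id .], [S → .] — reduce-reduce conflict.
I7 contains complete items [E → id E .], [S → .] — reduce-reduce conflict.

Answer: Yes — I6: [P → id .] vs [S → .]; I7: [E → id E .] vs [S → .]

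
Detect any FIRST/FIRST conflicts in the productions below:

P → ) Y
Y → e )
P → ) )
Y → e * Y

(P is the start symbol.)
Yes. P → ')' Y / P → ')' ')' on { ')' }; Y → e ')' / Y → e '*' Y on { 'e' }

Productions for P:
  P → ) Y: FIRST = { ')' }
  P → ) ): FIRST = { ')' }
Productions for Y:
  Y → e ): FIRST = { 'e' }
  Y → e * Y: FIRST = { 'e' }

Conflict for P: P → ) Y and P → ) )
  Overlap: { ')' }
Conflict for Y: Y → e ) and Y → e * Y
  Overlap: { 'e' }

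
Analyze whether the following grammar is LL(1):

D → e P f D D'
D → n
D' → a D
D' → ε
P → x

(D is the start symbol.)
A grammar is LL(1) if for each non-terminal N with multiple productions, the predict sets of those productions are pairwise disjoint, where PREDICT(N → α) = (FIRST(α) \ {ε}) ∪ (FOLLOW(N) if α ⇒* ε).

Relevant sets:
  FOLLOW(D') = { $, 'a' }

For D:
  PREDICT(D → e P f D D') = { 'e' }
  PREDICT(D → n) = { 'n' }
For D':
  PREDICT(D' → a D) = { 'a' }
  PREDICT(D' → ε) = { $, 'a' }
P has a single production, so nothing to check there.

Conflict found: Predict set conflict for D': { 'a' }
The grammar is NOT LL(1).

Answer: No. Predict set conflict for D': { 'a' }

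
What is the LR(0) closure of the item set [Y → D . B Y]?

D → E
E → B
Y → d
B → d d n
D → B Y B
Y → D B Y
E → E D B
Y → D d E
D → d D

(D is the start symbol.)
To compute CLOSURE, for each item [A → α.Bβ] where B is a non-terminal, add [B → .γ] for all productions B → γ; repeat for the newly added items until nothing changes.

Start with: [Y → D . B Y]
  [Y → D . B Y] has the dot before B: add [B → . d d n]
No further items can be added.

CLOSURE = { [B → . d d n], [Y → D . B Y] }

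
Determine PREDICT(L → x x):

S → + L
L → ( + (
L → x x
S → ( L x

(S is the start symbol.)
{ 'x' }

PREDICT(L → x x) = (FIRST(RHS) \ {ε}) ∪ (FOLLOW(L) if ε ∈ FIRST(RHS), i.e. RHS ⇒* ε)
FIRST(x x) = { 'x' }
ε ∉ FIRST(x x), so FOLLOW(L) is not added.
PREDICT(L → x x) = { 'x' }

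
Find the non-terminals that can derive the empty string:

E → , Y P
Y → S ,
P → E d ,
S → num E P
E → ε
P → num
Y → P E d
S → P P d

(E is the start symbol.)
{ 'E' }

ε-productions: E → ε
So E is immediately nullable.
No further non-terminal can be added: every production for the remaining non-terminals contains a terminal or a non-nullable non-terminal.
Nullable = { 'E' }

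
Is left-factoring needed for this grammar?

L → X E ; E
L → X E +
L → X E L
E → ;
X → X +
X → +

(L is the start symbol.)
Left-factoring is needed when two productions for the same non-terminal
share a common prefix on the right-hand side.

Productions for L:
  L → X E ; E
  L → X E +
  L → X E L
Productions for X:
  X → X +
  X → +

Found common prefix 'X E' in productions for L

Answer: Yes, L has productions with common prefix 'X E'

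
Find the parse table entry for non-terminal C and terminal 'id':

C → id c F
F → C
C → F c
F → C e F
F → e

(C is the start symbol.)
To find M[C, 'id'], we find productions for C where 'id' is in the predict set (PREDICT(N → α) = (FIRST(α) \ {ε}) ∪ (FOLLOW(N) if α ⇒* ε)).

Relevant sets:
  FIRST(F) = { 'e', 'id' }

C → id c F: PREDICT = { 'id' }
  'id' is in predict set, so this production goes in M[C, 'id']
C → F c: PREDICT = { 'e', 'id' }
  'id' is in predict set, so this production goes in M[C, 'id']

M[C, 'id'] = C → id c F, C → F c  (a multiply-defined cell — the grammar is not LL(1))

Answer: C → id c F, C → F c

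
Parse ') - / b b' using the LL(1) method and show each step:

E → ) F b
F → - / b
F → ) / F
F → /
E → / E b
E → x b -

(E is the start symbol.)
LL(1) parsing maintains a stack (initially the start symbol over $) and the input. At each step: if the stack top is a terminal, match it against the current input token; if it is a non-terminal N, replace it with the RHS of M[N, lookahead] (the unique production whose predict set contains the lookahead).

Stack is shown with the top on the left.

Stack      Input        Action
------------------------------
E $        ) - / b b $  output E → ) F b
) F b $    ) - / b b $  match ')'
F b $      - / b b $    output F → - / b
- / b b $  - / b b $    match '-'
/ b b $    / b b $      match '/'
b b $      b b $        match 'b'
b $        b $          match 'b'
$          $            accept

The string is accepted.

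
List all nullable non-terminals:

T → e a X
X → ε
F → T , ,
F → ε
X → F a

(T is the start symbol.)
ε-productions: X → ε, F → ε
So X, F are immediately nullable.
No further non-terminal can be added: every production for the remaining non-terminals contains a terminal or a non-nullable non-terminal.
Nullable = { 'F', 'X' }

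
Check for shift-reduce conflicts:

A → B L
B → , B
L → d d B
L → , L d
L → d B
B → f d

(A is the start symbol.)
A shift-reduce conflict occurs when an LR(0) state has both:
  - a complete (reduce) item [A → α .] (dot at the end), and
  - a shift item [B → β . c γ] (dot before a terminal).

Augment with A' → A and build the canonical LR(0) collection (I0 = CLOSURE({[A' → . A]}), then GOTO on every symbol after a dot until no new states appear). It has 15 states:
  I0: { [A → . B L], [A' → . A], [B → . , B], [B → . f d] }  — shift
  I1: { [B → , . B], [B → . , B], [B → . f d] }  — shift
  I2: { [A' → A .] }  — accept
  I3: { [A → B . L], [L → . , L d], [L → . d B], [L → . d d B] }  — shift
  I4: { [B → f . d] }  — shift
  I5: { [B → f d .] }  — reduce
  I6: { [L → , . L d], [L → . , L d], [L → . d B], [L → . d d B] }  — shift
  I7: { [A → B L .] }  — reduce
  I8: { [B → . , B], [B → . f d], [L → d . B], [L → d . d B] }  — shift
  I9: { [L → d B .] }  — reduce
  I10: { [B → . , B], [B → . f d], [L → d d . B] }  — shift
  I11: { [L → d d B .] }  — reduce
  I12: { [L → , L . d] }  — shift
  I13: { [L → , L d .] }  — reduce
  I14: { [B → , B .] }  — reduce

No state contains both a complete item and a shift item.

Answer: No shift-reduce conflicts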